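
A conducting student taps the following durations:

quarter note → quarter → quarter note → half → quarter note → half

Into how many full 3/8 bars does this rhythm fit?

5

One bar of 3/8 = 3 eighth notes.
Convert each value to eighth notes: quarter note = 2; quarter = 2; quarter note = 2; half = 4; quarter note = 2; half = 4.
Adding: 2 + 2 + 2 + 4 + 2 + 4 = 16.
16 ÷ 3 = 5 complete bars with 1 left over.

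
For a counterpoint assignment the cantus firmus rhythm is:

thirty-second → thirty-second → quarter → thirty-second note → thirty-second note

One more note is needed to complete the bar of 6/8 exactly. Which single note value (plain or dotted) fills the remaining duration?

dotted quarter note

The bar of 6/8 = 24 thirty-second notes.
Each duration in thirty-second notes: thirty-second = 1; thirty-second = 1; quarter = 8; thirty-second note = 1; thirty-second note = 1.
Sum: 1 + 1 + 8 + 1 + 1 = 12.
Remaining: 24 − 12 = 12 thirty-second notes, which is a dotted quarter note.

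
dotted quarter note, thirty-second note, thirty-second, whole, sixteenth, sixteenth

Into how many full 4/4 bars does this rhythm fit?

One bar of 4/4 = 32 thirty-second notes.
Working in thirty-second notes: dotted quarter note = 12; thirty-second note = 1; thirty-second = 1; whole = 32; sixteenth = 2; sixteenth = 2.
Adding: 12 + 1 + 1 + 32 + 2 + 2 = 50.
50 ÷ 32 = 1 complete bar with 18 left over.

1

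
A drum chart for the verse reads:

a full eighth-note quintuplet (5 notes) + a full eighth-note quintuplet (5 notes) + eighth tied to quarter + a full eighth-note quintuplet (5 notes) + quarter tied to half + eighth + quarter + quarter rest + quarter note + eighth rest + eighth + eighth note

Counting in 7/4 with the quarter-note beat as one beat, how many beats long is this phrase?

15.5

One quarter-note beat = 2 eighth notes.
Working in eighth notes: a full eighth-note quintuplet (5 notes) (five quintuplet eighths span one half) = 4; a full eighth-note quintuplet (5 notes) (five quintuplet eighths span one half) = 4; eighth tied to quarter (eighth + quarter) = 3; a full eighth-note quintuplet (5 notes) (five quintuplet eighths span one half) = 4; quarter tied to half (quarter + half) = 6; eighth = 1; quarter = 2; quarter rest = 2; quarter note = 2; eighth rest = 1; eighth = 1; eighth note = 1.
Total: 4 + 4 + 3 + 4 + 6 + 1 + 2 + 2 + 2 + 1 + 1 + 1 = 31.
31 ÷ 2 = 15.5 beats.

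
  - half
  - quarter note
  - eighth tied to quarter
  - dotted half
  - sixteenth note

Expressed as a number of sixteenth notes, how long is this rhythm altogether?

31

Convert each value to sixteenth notes: half = 8; quarter note = 4; eighth tied to quarter (eighth + quarter) = 6; dotted half = 12; sixteenth note = 1.
Altogether 8 + 4 + 6 + 12 + 1 = 31 sixteenth notes.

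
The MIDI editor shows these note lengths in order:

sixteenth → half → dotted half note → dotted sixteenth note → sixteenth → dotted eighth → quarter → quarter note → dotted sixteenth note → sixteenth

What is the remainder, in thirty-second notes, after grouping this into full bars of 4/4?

10

One bar of 4/4 = 32 thirty-second notes.
Each duration in thirty-second notes: sixteenth = 2; half = 16; dotted half note = 24; dotted sixteenth note = 3; sixteenth = 2; dotted eighth = 6; quarter = 8; quarter note = 8; dotted sixteenth note = 3; sixteenth = 2.
Total: 2 + 16 + 24 + 3 + 2 + 6 + 8 + 8 + 3 + 2 = 74.
74 ÷ 32 = 2 complete bars with 10 thirty-second notes remaining.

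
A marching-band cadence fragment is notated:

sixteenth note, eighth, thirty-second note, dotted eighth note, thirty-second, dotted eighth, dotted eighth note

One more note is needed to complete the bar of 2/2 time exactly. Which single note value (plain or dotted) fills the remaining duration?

dotted eighth note

The bar of 2/2 = 32 thirty-second notes.
Convert each value to thirty-second notes: sixteenth note = 2; eighth = 4; thirty-second note = 1; dotted eighth note = 6; thirty-second = 1; dotted eighth = 6; dotted eighth note = 6.
Total: 2 + 4 + 1 + 6 + 1 + 6 + 6 = 26.
Remaining: 32 − 26 = 6 thirty-second notes, which is a dotted eighth note.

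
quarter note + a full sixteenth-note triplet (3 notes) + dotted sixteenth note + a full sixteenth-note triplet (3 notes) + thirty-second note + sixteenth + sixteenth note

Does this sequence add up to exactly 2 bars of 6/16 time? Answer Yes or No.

Yes

One bar of 6/16 = 12 thirty-second notes, so 2 bars = 24.
Convert each value to thirty-second notes: quarter note = 8; a full sixteenth-note triplet (3 notes) (three triplet sixteenths span one eighth) = 4; dotted sixteenth note = 3; a full sixteenth-note triplet (3 notes) (three triplet sixteenths span one eighth) = 4; thirty-second note = 1; sixteenth = 2; sixteenth note = 2.
Sum: 8 + 4 + 3 + 4 + 1 + 2 + 2 = 24.
24 equals 24, so the answer is Yes.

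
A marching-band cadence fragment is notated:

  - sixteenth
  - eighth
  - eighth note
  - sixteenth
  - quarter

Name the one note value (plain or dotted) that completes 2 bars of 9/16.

2 bars of 9/16 = 18 sixteenth notes.
Convert each value to sixteenth notes: sixteenth = 1; eighth = 2; eighth note = 2; sixteenth = 1; quarter = 4.
Altogether 1 + 2 + 2 + 1 + 4 = 10.
Remaining: 18 − 10 = 8 sixteenth notes, which is a half note.

half note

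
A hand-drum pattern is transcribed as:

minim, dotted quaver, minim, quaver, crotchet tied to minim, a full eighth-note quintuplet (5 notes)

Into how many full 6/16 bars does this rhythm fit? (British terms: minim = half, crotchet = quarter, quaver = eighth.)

One bar of 6/16 = 6 sixteenth notes.
Convert each value to sixteenth notes: minim = 8; dotted quaver = 3; minim = 8; quaver = 2; crotchet tied to minim (crotchet + minim) = 12; a full eighth-note quintuplet (5 notes) (five quintuplet eighths span one half) = 8.
Total: 8 + 3 + 8 + 2 + 12 + 8 = 41.
41 ÷ 6 = 6 complete bars with 5 left over.

6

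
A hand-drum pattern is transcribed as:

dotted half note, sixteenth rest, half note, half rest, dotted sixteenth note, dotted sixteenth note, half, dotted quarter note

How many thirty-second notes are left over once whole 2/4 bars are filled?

One bar of 2/4 = 16 thirty-second notes.
Convert each value to thirty-second notes: dotted half note = 24; sixteenth rest = 2; half note = 16; half rest = 16; dotted sixteenth note = 3; dotted sixteenth note = 3; half = 16; dotted quarter note = 12.
Altogether 24 + 2 + 16 + 16 + 3 + 3 + 16 + 12 = 92.
92 ÷ 16 = 5 complete bars with 12 thirty-second notes remaining.

12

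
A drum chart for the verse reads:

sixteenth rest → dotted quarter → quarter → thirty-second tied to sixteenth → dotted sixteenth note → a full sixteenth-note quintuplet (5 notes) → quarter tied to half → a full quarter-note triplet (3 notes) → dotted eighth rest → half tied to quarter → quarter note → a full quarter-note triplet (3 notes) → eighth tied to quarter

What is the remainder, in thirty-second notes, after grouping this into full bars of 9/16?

16

One bar of 9/16 = 18 thirty-second notes.
Each duration in thirty-second notes: sixteenth rest = 2; dotted quarter = 12; quarter = 8; thirty-second tied to sixteenth (thirty-second + sixteenth) = 3; dotted sixteenth note = 3; a full sixteenth-note quintuplet (5 notes) (five quintuplet sixteenths span one quarter) = 8; quarter tied to half (quarter + half) = 24; a full quarter-note triplet (3 notes) (three triplet quarters span one half) = 16; dotted eighth rest = 6; half tied to quarter (half + quarter) = 24; quarter note = 8; a full quarter-note triplet (3 notes) (three triplet quarters span one half) = 16; eighth tied to quarter (eighth + quarter) = 12.
Altogether 2 + 12 + 8 + 3 + 3 + 8 + 24 + 16 + 6 + 24 + 8 + 16 + 12 = 142.
142 ÷ 18 = 7 complete bars with 16 thirty-second notes remaining.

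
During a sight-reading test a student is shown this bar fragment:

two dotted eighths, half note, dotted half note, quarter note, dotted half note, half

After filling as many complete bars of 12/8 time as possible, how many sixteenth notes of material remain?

One bar of 12/8 = 24 sixteenth notes.
Express everything in sixteenth notes: dotted eighth = 3; dotted eighth = 3; half note = 8; dotted half note = 12; quarter note = 4; dotted half note = 12; half = 8.
Altogether 3 + 3 + 8 + 12 + 4 + 12 + 8 = 50.
50 ÷ 24 = 2 complete bars with 2 sixteenth notes remaining.

2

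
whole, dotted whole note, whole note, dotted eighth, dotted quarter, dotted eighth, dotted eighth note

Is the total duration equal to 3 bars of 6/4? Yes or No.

No

One bar of 6/4 = 24 sixteenth notes, so 3 bars = 72.
Convert each value to sixteenth notes: whole = 16; dotted whole note = 24; whole note = 16; dotted eighth = 3; dotted quarter = 6; dotted eighth = 3; dotted eighth note = 3.
Altogether 16 + 24 + 16 + 3 + 6 + 3 + 3 = 71.
71 falls short of 72, so the answer is No.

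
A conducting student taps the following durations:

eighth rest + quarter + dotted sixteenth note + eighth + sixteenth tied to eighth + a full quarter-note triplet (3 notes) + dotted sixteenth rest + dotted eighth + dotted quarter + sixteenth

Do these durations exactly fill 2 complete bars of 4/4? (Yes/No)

Yes

One bar of 4/4 = 32 thirty-second notes, so 2 bars = 64.
In thirty-second notes: eighth rest = 4; quarter = 8; dotted sixteenth note = 3; eighth = 4; sixteenth tied to eighth (sixteenth + eighth) = 6; a full quarter-note triplet (3 notes) (three triplet quarters span one half) = 16; dotted sixteenth rest = 3; dotted eighth = 6; dotted quarter = 12; sixteenth = 2.
Total: 4 + 8 + 3 + 4 + 6 + 16 + 3 + 6 + 12 + 2 = 64.
64 equals 64, so the answer is Yes.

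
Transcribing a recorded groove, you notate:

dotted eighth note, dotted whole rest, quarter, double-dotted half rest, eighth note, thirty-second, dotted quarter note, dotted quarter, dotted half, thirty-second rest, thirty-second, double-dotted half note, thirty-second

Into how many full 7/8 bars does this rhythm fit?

One bar of 7/8 = 28 thirty-second notes.
Working in thirty-second notes: dotted eighth note = 6; dotted whole rest = 48; quarter = 8; double-dotted half rest = 28; eighth note = 4; thirty-second = 1; dotted quarter note = 12; dotted quarter = 12; dotted half = 24; thirty-second rest = 1; thirty-second = 1; double-dotted half note = 28; thirty-second = 1.
Total: 6 + 48 + 8 + 28 + 4 + 1 + 12 + 12 + 24 + 1 + 1 + 28 + 1 = 174.
174 ÷ 28 = 6 complete bars with 6 left over.

6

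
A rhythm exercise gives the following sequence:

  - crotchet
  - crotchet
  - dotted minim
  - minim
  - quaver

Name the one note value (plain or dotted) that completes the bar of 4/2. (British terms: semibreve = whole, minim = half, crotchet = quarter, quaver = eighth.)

The bar of 4/2 = 16 eighth notes.
In eighth notes: crotchet = 2; crotchet = 2; dotted minim = 6; minim = 4; quaver = 1.
Sum: 2 + 2 + 6 + 4 + 1 = 15.
Remaining: 16 − 15 = 1 eighth note, which is a eighth note.

eighth note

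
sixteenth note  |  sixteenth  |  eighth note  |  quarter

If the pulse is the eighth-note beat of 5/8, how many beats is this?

4

One eighth-note beat = 2 sixteenth notes.
Each duration in sixteenth notes: sixteenth note = 1; sixteenth = 1; eighth note = 2; quarter = 4.
Total: 1 + 1 + 2 + 4 = 8.
8 ÷ 2 = 4 beats.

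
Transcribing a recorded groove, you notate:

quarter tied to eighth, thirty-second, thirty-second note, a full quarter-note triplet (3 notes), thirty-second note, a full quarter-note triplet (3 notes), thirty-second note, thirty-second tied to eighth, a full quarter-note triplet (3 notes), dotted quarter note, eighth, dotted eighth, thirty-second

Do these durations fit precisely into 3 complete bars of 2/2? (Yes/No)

One bar of 2/2 = 32 thirty-second notes, so 3 bars = 96.
Working in thirty-second notes: quarter tied to eighth (quarter + eighth) = 12; thirty-second = 1; thirty-second note = 1; a full quarter-note triplet (3 notes) (three triplet quarters span one half) = 16; thirty-second note = 1; a full quarter-note triplet (3 notes) (three triplet quarters span one half) = 16; thirty-second note = 1; thirty-second tied to eighth (thirty-second + eighth) = 5; a full quarter-note triplet (3 notes) (three triplet quarters span one half) = 16; dotted quarter note = 12; eighth = 4; dotted eighth = 6; thirty-second = 1.
Sum: 12 + 1 + 1 + 16 + 1 + 16 + 1 + 5 + 16 + 12 + 4 + 6 + 1 = 92.
92 falls short of 96, so the answer is No.

No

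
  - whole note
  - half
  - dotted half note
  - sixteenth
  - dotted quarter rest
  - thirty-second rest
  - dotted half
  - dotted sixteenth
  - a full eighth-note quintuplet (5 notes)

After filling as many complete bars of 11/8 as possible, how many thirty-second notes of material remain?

42

One bar of 11/8 = 44 thirty-second notes.
Each duration in thirty-second notes: whole note = 32; half = 16; dotted half note = 24; sixteenth = 2; dotted quarter rest = 12; thirty-second rest = 1; dotted half = 24; dotted sixteenth = 3; a full eighth-note quintuplet (5 notes) (five quintuplet eighths span one half) = 16.
Altogether 32 + 16 + 24 + 2 + 12 + 1 + 24 + 3 + 16 = 130.
130 ÷ 44 = 2 complete bars with 42 thirty-second notes remaining.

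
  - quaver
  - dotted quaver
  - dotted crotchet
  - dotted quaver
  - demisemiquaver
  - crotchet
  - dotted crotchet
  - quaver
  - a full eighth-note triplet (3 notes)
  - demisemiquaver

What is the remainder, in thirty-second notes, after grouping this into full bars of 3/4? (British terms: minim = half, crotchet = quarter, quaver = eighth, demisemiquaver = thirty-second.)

14

One bar of 3/4 = 24 thirty-second notes.
In thirty-second notes: quaver = 4; dotted quaver = 6; dotted crotchet = 12; dotted quaver = 6; demisemiquaver = 1; crotchet = 8; dotted crotchet = 12; quaver = 4; a full eighth-note triplet (3 notes) (three triplet eighths span one quarter) = 8; demisemiquaver = 1.
Total: 4 + 6 + 12 + 6 + 1 + 8 + 12 + 4 + 8 + 1 = 62.
62 ÷ 24 = 2 complete bars with 14 thirty-second notes remaining.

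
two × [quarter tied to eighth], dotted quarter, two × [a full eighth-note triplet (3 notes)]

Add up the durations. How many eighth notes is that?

Working in eighth notes: quarter tied to eighth (quarter + eighth) = 3; quarter tied to eighth (quarter + eighth) = 3; dotted quarter = 3; a full eighth-note triplet (3 notes) (three triplet eighths span one quarter) = 2; a full eighth-note triplet (3 notes) (three triplet eighths span one quarter) = 2.
Sum: 3 + 3 + 3 + 2 + 2 = 13 eighth notes.

13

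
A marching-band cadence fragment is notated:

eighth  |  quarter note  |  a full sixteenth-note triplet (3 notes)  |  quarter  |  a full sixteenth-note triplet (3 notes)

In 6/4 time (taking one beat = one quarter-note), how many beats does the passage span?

3.5

One quarter-note beat = 2 eighth notes.
Express everything in eighth notes: eighth = 1; quarter note = 2; a full sixteenth-note triplet (3 notes) (three triplet sixteenths span one eighth) = 1; quarter = 2; a full sixteenth-note triplet (3 notes) (three triplet sixteenths span one eighth) = 1.
Sum: 1 + 2 + 1 + 2 + 1 = 7.
7 ÷ 2 = 3.5 beats.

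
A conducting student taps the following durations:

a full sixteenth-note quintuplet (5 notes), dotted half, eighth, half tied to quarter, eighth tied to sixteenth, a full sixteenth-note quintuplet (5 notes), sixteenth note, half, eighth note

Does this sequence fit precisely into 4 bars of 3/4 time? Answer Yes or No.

Yes

One bar of 3/4 = 12 sixteenth notes, so 4 bars = 48.
Convert each value to sixteenth notes: a full sixteenth-note quintuplet (5 notes) (five quintuplet sixteenths span one quarter) = 4; dotted half = 12; eighth = 2; half tied to quarter (half + quarter) = 12; eighth tied to sixteenth (eighth + sixteenth) = 3; a full sixteenth-note quintuplet (5 notes) (five quintuplet sixteenths span one quarter) = 4; sixteenth note = 1; half = 8; eighth note = 2.
Adding: 4 + 12 + 2 + 12 + 3 + 4 + 1 + 8 + 2 = 48.
48 equals 48, so the answer is Yes.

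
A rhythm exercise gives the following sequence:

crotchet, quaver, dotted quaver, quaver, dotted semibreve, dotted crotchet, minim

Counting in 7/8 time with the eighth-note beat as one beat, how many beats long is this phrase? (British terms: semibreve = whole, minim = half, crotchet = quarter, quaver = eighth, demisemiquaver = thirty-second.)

24.5

One eighth-note beat = 2 sixteenth notes.
In sixteenth notes: crotchet = 4; quaver = 2; dotted quaver = 3; quaver = 2; dotted semibreve = 24; dotted crotchet = 6; minim = 8.
Adding: 4 + 2 + 3 + 2 + 24 + 6 + 8 = 49.
49 ÷ 2 = 24.5 beats.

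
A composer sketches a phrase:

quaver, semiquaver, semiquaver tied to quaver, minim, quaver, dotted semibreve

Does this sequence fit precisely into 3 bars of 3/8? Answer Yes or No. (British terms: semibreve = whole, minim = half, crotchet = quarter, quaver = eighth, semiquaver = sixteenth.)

One bar of 3/8 = 6 sixteenth notes, so 3 bars = 18.
In sixteenth notes: quaver = 2; semiquaver = 1; semiquaver tied to quaver (semiquaver + quaver) = 3; minim = 8; quaver = 2; dotted semibreve = 24.
Adding: 2 + 1 + 3 + 8 + 2 + 24 = 40.
40 exceeds 18, so the answer is No.

No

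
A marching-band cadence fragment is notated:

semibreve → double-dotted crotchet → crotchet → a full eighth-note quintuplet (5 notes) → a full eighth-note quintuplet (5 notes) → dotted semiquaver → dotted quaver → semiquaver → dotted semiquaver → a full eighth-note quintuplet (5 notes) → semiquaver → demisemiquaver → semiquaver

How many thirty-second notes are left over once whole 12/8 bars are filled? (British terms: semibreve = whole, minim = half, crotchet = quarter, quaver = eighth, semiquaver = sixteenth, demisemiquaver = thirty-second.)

25

One bar of 12/8 = 48 thirty-second notes.
Each duration in thirty-second notes: semibreve = 32; double-dotted crotchet = 14; crotchet = 8; a full eighth-note quintuplet (5 notes) (five quintuplet eighths span one half) = 16; a full eighth-note quintuplet (5 notes) (five quintuplet eighths span one half) = 16; dotted semiquaver = 3; dotted quaver = 6; semiquaver = 2; dotted semiquaver = 3; a full eighth-note quintuplet (5 notes) (five quintuplet eighths span one half) = 16; semiquaver = 2; demisemiquaver = 1; semiquaver = 2.
Altogether 32 + 14 + 8 + 16 + 16 + 3 + 6 + 2 + 3 + 16 + 2 + 1 + 2 = 121.
121 ÷ 48 = 2 complete bars with 25 thirty-second notes remaining.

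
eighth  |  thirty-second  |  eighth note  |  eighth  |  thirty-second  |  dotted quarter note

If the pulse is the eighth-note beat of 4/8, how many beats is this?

One eighth-note beat = 4 thirty-second notes.
Convert each value to thirty-second notes: eighth = 4; thirty-second = 1; eighth note = 4; eighth = 4; thirty-second = 1; dotted quarter note = 12.
Adding: 4 + 1 + 4 + 4 + 1 + 12 = 26.
26 ÷ 4 = 6.5 beats.

6.5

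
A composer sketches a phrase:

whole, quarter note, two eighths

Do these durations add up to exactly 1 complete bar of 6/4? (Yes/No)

Yes

One bar of 6/4 = 12 eighth notes.
Convert each value to eighth notes: whole = 8; quarter note = 2; eighth = 1; eighth = 1.
Sum: 8 + 2 + 1 + 1 = 12.
12 equals 12, so the answer is Yes.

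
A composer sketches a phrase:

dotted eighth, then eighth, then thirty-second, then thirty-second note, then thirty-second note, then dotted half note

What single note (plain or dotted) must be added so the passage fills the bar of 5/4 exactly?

The bar of 5/4 = 40 thirty-second notes.
Convert each value to thirty-second notes: dotted eighth = 6; eighth = 4; thirty-second = 1; thirty-second note = 1; thirty-second note = 1; dotted half note = 24.
Altogether 6 + 4 + 1 + 1 + 1 + 24 = 37.
Remaining: 40 − 37 = 3 thirty-second notes, which is a dotted sixteenth note.

dotted sixteenth note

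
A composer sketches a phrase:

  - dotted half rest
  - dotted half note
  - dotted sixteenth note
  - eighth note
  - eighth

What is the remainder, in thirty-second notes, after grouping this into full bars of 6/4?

One bar of 6/4 = 48 thirty-second notes.
Express everything in thirty-second notes: dotted half rest = 24; dotted half note = 24; dotted sixteenth note = 3; eighth note = 4; eighth = 4.
Altogether 24 + 24 + 3 + 4 + 4 = 59.
59 ÷ 48 = 1 complete bar with 11 thirty-second notes remaining.

11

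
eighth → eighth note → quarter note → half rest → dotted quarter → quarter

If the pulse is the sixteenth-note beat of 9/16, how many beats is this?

26

One sixteenth-note beat = 2 thirty-second notes.
Convert each value to thirty-second notes: eighth = 4; eighth note = 4; quarter note = 8; half rest = 16; dotted quarter = 12; quarter = 8.
Total: 4 + 4 + 8 + 16 + 12 + 8 = 52.
52 ÷ 2 = 26 beats.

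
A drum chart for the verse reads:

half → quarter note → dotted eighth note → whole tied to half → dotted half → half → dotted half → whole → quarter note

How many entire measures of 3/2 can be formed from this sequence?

3

One bar of 3/2 = 24 sixteenth notes.
Convert each value to sixteenth notes: half = 8; quarter note = 4; dotted eighth note = 3; whole tied to half (whole + half) = 24; dotted half = 12; half = 8; dotted half = 12; whole = 16; quarter note = 4.
Altogether 8 + 4 + 3 + 24 + 12 + 8 + 12 + 16 + 4 = 91.
91 ÷ 24 = 3 complete bars with 19 left over.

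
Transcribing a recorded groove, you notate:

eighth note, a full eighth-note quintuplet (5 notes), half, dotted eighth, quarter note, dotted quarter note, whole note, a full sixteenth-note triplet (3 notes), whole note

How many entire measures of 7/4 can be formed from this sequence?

One bar of 7/4 = 28 sixteenth notes.
In sixteenth notes: eighth note = 2; a full eighth-note quintuplet (5 notes) (five quintuplet eighths span one half) = 8; half = 8; dotted eighth = 3; quarter note = 4; dotted quarter note = 6; whole note = 16; a full sixteenth-note triplet (3 notes) (three triplet sixteenths span one eighth) = 2; whole note = 16.
Total: 2 + 8 + 8 + 3 + 4 + 6 + 16 + 2 + 16 = 65.
65 ÷ 28 = 2 complete bars with 9 left over.

2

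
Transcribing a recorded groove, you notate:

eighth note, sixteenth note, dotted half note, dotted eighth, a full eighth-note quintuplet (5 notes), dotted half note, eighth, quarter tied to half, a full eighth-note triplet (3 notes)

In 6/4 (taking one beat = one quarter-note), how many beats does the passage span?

One quarter-note beat = 4 sixteenth notes.
Working in sixteenth notes: eighth note = 2; sixteenth note = 1; dotted half note = 12; dotted eighth = 3; a full eighth-note quintuplet (5 notes) (five quintuplet eighths span one half) = 8; dotted half note = 12; eighth = 2; quarter tied to half (quarter + half) = 12; a full eighth-note triplet (3 notes) (three triplet eighths span one quarter) = 4.
Sum: 2 + 1 + 12 + 3 + 8 + 12 + 2 + 12 + 4 = 56.
56 ÷ 4 = 14 beats.

14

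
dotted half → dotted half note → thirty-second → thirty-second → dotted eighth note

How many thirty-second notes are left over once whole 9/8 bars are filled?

20

One bar of 9/8 = 36 thirty-second notes.
Each duration in thirty-second notes: dotted half = 24; dotted half note = 24; thirty-second = 1; thirty-second = 1; dotted eighth note = 6.
Total: 24 + 24 + 1 + 1 + 6 = 56.
56 ÷ 36 = 1 complete bar with 20 thirty-second notes remaining.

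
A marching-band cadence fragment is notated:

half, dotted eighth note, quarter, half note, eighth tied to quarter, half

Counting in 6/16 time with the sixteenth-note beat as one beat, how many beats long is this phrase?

One sixteenth-note beat = 2 thirty-second notes.
Working in thirty-second notes: half = 16; dotted eighth note = 6; quarter = 8; half note = 16; eighth tied to quarter (eighth + quarter) = 12; half = 16.
Sum: 16 + 6 + 8 + 16 + 12 + 16 = 74.
74 ÷ 2 = 37 beats.

37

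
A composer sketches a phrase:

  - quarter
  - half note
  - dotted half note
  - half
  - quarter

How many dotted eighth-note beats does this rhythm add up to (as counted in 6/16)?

12

One dotted eighth-note beat = 3 sixteenth notes.
Working in sixteenth notes: quarter = 4; half note = 8; dotted half note = 12; half = 8; quarter = 4.
Altogether 4 + 8 + 12 + 8 + 4 = 36.
36 ÷ 3 = 12 beats.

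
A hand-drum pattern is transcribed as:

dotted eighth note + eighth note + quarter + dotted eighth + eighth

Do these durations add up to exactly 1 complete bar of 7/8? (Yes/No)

Yes

One bar of 7/8 = 14 sixteenth notes.
Express everything in sixteenth notes: dotted eighth note = 3; eighth note = 2; quarter = 4; dotted eighth = 3; eighth = 2.
Adding: 3 + 2 + 4 + 3 + 2 = 14.
14 equals 14, so the answer is Yes.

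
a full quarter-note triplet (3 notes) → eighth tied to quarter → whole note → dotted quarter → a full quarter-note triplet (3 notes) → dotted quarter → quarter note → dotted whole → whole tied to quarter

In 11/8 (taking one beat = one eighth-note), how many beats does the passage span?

49

One eighth-note beat = 2 sixteenth notes.
Express everything in sixteenth notes: a full quarter-note triplet (3 notes) (three triplet quarters span one half) = 8; eighth tied to quarter (eighth + quarter) = 6; whole note = 16; dotted quarter = 6; a full quarter-note triplet (3 notes) (three triplet quarters span one half) = 8; dotted quarter = 6; quarter note = 4; dotted whole = 24; whole tied to quarter (whole + quarter) = 20.
Altogether 8 + 6 + 16 + 6 + 8 + 6 + 4 + 24 + 20 = 98.
98 ÷ 2 = 49 beats.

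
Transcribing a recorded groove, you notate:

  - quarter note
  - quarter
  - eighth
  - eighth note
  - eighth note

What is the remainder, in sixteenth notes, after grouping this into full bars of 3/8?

One bar of 3/8 = 3 eighth notes.
In eighth notes: quarter note = 2; quarter = 2; eighth = 1; eighth note = 1; eighth note = 1.
Adding: 2 + 2 + 1 + 1 + 1 = 7.
7 ÷ 3 = 2 complete bars with 1 eighth note remaining = 2 sixteenth notes.

2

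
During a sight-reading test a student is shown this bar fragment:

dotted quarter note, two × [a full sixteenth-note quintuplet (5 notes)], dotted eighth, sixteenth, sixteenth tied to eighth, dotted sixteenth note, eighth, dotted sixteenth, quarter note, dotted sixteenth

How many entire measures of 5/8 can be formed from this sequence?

3

One bar of 5/8 = 20 thirty-second notes.
Working in thirty-second notes: dotted quarter note = 12; a full sixteenth-note quintuplet (5 notes) (five quintuplet sixteenths span one quarter) = 8; a full sixteenth-note quintuplet (5 notes) (five quintuplet sixteenths span one quarter) = 8; dotted eighth = 6; sixteenth = 2; sixteenth tied to eighth (sixteenth + eighth) = 6; dotted sixteenth note = 3; eighth = 4; dotted sixteenth = 3; quarter note = 8; dotted sixteenth = 3.
Sum: 12 + 8 + 8 + 6 + 2 + 6 + 3 + 4 + 3 + 8 + 3 = 63.
63 ÷ 20 = 3 complete bars with 3 left over.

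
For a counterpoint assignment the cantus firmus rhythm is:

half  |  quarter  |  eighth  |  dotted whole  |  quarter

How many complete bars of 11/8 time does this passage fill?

1

One bar of 11/8 = 11 eighth notes.
Each duration in eighth notes: half = 4; quarter = 2; eighth = 1; dotted whole = 12; quarter = 2.
Total: 4 + 2 + 1 + 12 + 2 = 21.
21 ÷ 11 = 1 complete bar with 10 left over.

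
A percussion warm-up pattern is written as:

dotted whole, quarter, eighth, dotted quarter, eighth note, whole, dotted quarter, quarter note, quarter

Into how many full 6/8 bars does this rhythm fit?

5

One bar of 6/8 = 6 eighth notes.
Convert each value to eighth notes: dotted whole = 12; quarter = 2; eighth = 1; dotted quarter = 3; eighth note = 1; whole = 8; dotted quarter = 3; quarter note = 2; quarter = 2.
Total: 12 + 2 + 1 + 3 + 1 + 8 + 3 + 2 + 2 = 34.
34 ÷ 6 = 5 complete bars with 4 left over.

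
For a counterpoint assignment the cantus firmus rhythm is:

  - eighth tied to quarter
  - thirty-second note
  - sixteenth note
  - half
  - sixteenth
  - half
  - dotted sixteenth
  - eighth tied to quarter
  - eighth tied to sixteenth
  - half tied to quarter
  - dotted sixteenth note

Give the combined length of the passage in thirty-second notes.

Express everything in thirty-second notes: eighth tied to quarter (eighth + quarter) = 12; thirty-second note = 1; sixteenth note = 2; half = 16; sixteenth = 2; half = 16; dotted sixteenth = 3; eighth tied to quarter (eighth + quarter) = 12; eighth tied to sixteenth (eighth + sixteenth) = 6; half tied to quarter (half + quarter) = 24; dotted sixteenth note = 3.
Adding: 12 + 1 + 2 + 16 + 2 + 16 + 3 + 12 + 6 + 24 + 3 = 97 thirty-second notes.

97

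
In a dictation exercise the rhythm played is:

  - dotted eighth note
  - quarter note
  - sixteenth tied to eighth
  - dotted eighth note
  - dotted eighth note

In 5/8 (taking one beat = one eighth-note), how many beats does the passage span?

One eighth-note beat = 2 sixteenth notes.
Working in sixteenth notes: dotted eighth note = 3; quarter note = 4; sixteenth tied to eighth (sixteenth + eighth) = 3; dotted eighth note = 3; dotted eighth note = 3.
Altogether 3 + 4 + 3 + 3 + 3 = 16.
16 ÷ 2 = 8 beats.

8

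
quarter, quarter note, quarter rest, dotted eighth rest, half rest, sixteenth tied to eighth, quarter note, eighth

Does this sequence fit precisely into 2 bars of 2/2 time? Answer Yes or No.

Yes

One bar of 2/2 = 16 sixteenth notes, so 2 bars = 32.
Working in sixteenth notes: quarter = 4; quarter note = 4; quarter rest = 4; dotted eighth rest = 3; half rest = 8; sixteenth tied to eighth (sixteenth + eighth) = 3; quarter note = 4; eighth = 2.
Altogether 4 + 4 + 4 + 3 + 8 + 3 + 4 + 2 = 32.
32 equals 32, so the answer is Yes.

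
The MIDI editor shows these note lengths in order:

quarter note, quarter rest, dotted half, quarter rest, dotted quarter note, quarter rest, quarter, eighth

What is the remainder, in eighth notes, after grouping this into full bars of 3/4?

One bar of 3/4 = 6 eighth notes.
Working in eighth notes: quarter note = 2; quarter rest = 2; dotted half = 6; quarter rest = 2; dotted quarter note = 3; quarter rest = 2; quarter = 2; eighth = 1.
Adding: 2 + 2 + 6 + 2 + 3 + 2 + 2 + 1 = 20.
20 ÷ 6 = 3 complete bars with 2 eighth notes remaining.

2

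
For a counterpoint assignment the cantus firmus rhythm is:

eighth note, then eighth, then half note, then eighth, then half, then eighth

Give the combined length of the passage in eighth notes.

12

Express everything in eighth notes: eighth note = 1; eighth = 1; half note = 4; eighth = 1; half = 4; eighth = 1.
Adding: 1 + 1 + 4 + 1 + 4 + 1 = 12 eighth notes.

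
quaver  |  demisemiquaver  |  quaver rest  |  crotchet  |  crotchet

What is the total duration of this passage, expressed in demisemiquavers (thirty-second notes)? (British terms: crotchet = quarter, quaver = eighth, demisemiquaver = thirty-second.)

25

Each duration in thirty-second notes: quaver = 4; demisemiquaver = 1; quaver rest = 4; crotchet = 8; crotchet = 8.
Adding: 4 + 1 + 4 + 8 + 8 = 25 thirty-second notes.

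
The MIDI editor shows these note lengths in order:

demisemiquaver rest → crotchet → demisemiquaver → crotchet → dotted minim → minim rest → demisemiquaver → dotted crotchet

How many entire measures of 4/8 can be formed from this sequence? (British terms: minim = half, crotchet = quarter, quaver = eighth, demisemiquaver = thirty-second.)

4

One bar of 4/8 = 16 thirty-second notes.
In thirty-second notes: demisemiquaver rest = 1; crotchet = 8; demisemiquaver = 1; crotchet = 8; dotted minim = 24; minim rest = 16; demisemiquaver = 1; dotted crotchet = 12.
Altogether 1 + 8 + 1 + 8 + 24 + 16 + 1 + 12 = 71.
71 ÷ 16 = 4 complete bars with 7 left over.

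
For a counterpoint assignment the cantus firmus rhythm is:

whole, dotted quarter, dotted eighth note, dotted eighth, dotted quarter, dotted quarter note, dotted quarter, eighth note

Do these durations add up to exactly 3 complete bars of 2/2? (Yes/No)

Yes

One bar of 2/2 = 16 sixteenth notes, so 3 bars = 48.
Each duration in sixteenth notes: whole = 16; dotted quarter = 6; dotted eighth note = 3; dotted eighth = 3; dotted quarter = 6; dotted quarter note = 6; dotted quarter = 6; eighth note = 2.
Altogether 16 + 6 + 3 + 3 + 6 + 6 + 6 + 2 = 48.
48 equals 48, so the answer is Yes.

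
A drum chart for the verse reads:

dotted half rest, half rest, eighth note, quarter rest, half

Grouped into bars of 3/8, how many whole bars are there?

One bar of 3/8 = 3 eighth notes.
Working in eighth notes: dotted half rest = 6; half rest = 4; eighth note = 1; quarter rest = 2; half = 4.
Altogether 6 + 4 + 1 + 2 + 4 = 17.
17 ÷ 3 = 5 complete bars with 2 left over.

5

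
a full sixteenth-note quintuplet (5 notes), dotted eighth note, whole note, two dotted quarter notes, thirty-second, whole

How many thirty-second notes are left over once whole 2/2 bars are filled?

One bar of 2/2 = 32 thirty-second notes.
Working in thirty-second notes: a full sixteenth-note quintuplet (5 notes) (five quintuplet sixteenths span one quarter) = 8; dotted eighth note = 6; whole note = 32; dotted quarter note = 12; dotted quarter note = 12; thirty-second = 1; whole = 32.
Adding: 8 + 6 + 32 + 12 + 12 + 1 + 32 = 103.
103 ÷ 32 = 3 complete bars with 7 thirty-second notes remaining.

7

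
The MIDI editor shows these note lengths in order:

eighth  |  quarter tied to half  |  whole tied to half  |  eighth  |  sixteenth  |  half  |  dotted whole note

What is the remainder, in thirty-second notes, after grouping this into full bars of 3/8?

2

One bar of 3/8 = 6 sixteenth notes.
Express everything in sixteenth notes: eighth = 2; quarter tied to half (quarter + half) = 12; whole tied to half (whole + half) = 24; eighth = 2; sixteenth = 1; half = 8; dotted whole note = 24.
Total: 2 + 12 + 24 + 2 + 1 + 8 + 24 = 73.
73 ÷ 6 = 12 complete bars with 1 sixteenth note remaining = 2 thirty-second notes.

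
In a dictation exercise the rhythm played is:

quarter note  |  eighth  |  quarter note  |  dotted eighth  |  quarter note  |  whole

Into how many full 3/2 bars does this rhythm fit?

1

One bar of 3/2 = 24 sixteenth notes.
Convert each value to sixteenth notes: quarter note = 4; eighth = 2; quarter note = 4; dotted eighth = 3; quarter note = 4; whole = 16.
Adding: 4 + 2 + 4 + 3 + 4 + 16 = 33.
33 ÷ 24 = 1 complete bar with 9 left over.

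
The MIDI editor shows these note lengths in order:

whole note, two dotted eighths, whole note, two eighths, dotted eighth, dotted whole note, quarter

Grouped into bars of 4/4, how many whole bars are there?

One bar of 4/4 = 16 sixteenth notes.
Convert each value to sixteenth notes: whole note = 16; dotted eighth = 3; dotted eighth = 3; whole note = 16; eighth = 2; eighth = 2; dotted eighth = 3; dotted whole note = 24; quarter = 4.
Sum: 16 + 3 + 3 + 16 + 2 + 2 + 3 + 24 + 4 = 73.
73 ÷ 16 = 4 complete bars with 9 left over.

4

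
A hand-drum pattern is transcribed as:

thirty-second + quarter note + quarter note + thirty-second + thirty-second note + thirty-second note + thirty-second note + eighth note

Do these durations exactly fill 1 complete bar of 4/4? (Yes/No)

One bar of 4/4 = 32 thirty-second notes.
Express everything in thirty-second notes: thirty-second = 1; quarter note = 8; quarter note = 8; thirty-second = 1; thirty-second note = 1; thirty-second note = 1; thirty-second note = 1; eighth note = 4.
Sum: 1 + 8 + 8 + 1 + 1 + 1 + 1 + 4 = 25.
25 falls short of 32, so the answer is No.

No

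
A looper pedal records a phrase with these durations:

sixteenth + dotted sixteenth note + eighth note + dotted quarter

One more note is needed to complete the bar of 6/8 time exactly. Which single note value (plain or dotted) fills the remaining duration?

The bar of 6/8 = 24 thirty-second notes.
Working in thirty-second notes: sixteenth = 2; dotted sixteenth note = 3; eighth note = 4; dotted quarter = 12.
Adding: 2 + 3 + 4 + 12 = 21.
Remaining: 24 − 21 = 3 thirty-second notes, which is a dotted sixteenth note.

dotted sixteenth note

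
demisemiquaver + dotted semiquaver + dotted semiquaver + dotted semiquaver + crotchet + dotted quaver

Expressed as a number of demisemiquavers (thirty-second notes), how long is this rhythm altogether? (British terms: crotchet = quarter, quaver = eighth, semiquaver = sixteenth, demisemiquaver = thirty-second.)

24

Working in thirty-second notes: demisemiquaver = 1; dotted semiquaver = 3; dotted semiquaver = 3; dotted semiquaver = 3; crotchet = 8; dotted quaver = 6.
Adding: 1 + 3 + 3 + 3 + 8 + 6 = 24 thirty-second notes.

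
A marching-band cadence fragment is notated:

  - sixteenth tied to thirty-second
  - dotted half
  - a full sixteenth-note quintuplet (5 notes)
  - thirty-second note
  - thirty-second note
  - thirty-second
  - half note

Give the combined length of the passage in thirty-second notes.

Each duration in thirty-second notes: sixteenth tied to thirty-second (sixteenth + thirty-second) = 3; dotted half = 24; a full sixteenth-note quintuplet (5 notes) (five quintuplet sixteenths span one quarter) = 8; thirty-second note = 1; thirty-second note = 1; thirty-second = 1; half note = 16.
Total: 3 + 24 + 8 + 1 + 1 + 1 + 16 = 54 thirty-second notes.

54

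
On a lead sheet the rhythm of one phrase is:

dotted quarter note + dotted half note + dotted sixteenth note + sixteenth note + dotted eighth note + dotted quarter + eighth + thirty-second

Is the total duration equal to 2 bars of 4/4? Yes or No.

Yes

One bar of 4/4 = 32 thirty-second notes, so 2 bars = 64.
Working in thirty-second notes: dotted quarter note = 12; dotted half note = 24; dotted sixteenth note = 3; sixteenth note = 2; dotted eighth note = 6; dotted quarter = 12; eighth = 4; thirty-second = 1.
Total: 12 + 24 + 3 + 2 + 6 + 12 + 4 + 1 = 64.
64 equals 64, so the answer is Yes.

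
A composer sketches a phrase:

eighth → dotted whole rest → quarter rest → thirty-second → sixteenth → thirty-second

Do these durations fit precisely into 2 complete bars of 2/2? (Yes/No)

One bar of 2/2 = 32 thirty-second notes, so 2 bars = 64.
Each duration in thirty-second notes: eighth = 4; dotted whole rest = 48; quarter rest = 8; thirty-second = 1; sixteenth = 2; thirty-second = 1.
Adding: 4 + 48 + 8 + 1 + 2 + 1 = 64.
64 equals 64, so the answer is Yes.

Yes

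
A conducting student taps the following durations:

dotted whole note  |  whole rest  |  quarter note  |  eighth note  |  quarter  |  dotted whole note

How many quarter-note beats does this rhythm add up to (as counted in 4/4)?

18.5

One quarter-note beat = 2 eighth notes.
In eighth notes: dotted whole note = 12; whole rest = 8; quarter note = 2; eighth note = 1; quarter = 2; dotted whole note = 12.
Sum: 12 + 8 + 2 + 1 + 2 + 12 = 37.
37 ÷ 2 = 18.5 beats.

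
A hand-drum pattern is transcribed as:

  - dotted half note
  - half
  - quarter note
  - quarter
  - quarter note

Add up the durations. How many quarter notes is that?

Each duration in quarter notes: dotted half note = 3; half = 2; quarter note = 1; quarter = 1; quarter note = 1.
Total: 3 + 2 + 1 + 1 + 1 = 8 quarter notes.

8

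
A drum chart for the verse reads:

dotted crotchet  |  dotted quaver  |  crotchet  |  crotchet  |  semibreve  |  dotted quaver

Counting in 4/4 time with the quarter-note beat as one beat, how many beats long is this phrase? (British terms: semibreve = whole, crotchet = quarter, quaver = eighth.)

One quarter-note beat = 4 sixteenth notes.
Working in sixteenth notes: dotted crotchet = 6; dotted quaver = 3; crotchet = 4; crotchet = 4; semibreve = 16; dotted quaver = 3.
Total: 6 + 3 + 4 + 4 + 16 + 3 = 36.
36 ÷ 4 = 9 beats.

9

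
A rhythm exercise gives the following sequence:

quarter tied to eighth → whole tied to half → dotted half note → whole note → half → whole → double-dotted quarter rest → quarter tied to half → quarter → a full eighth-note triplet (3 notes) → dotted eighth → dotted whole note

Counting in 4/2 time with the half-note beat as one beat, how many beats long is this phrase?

One half-note beat = 8 sixteenth notes.
Each duration in sixteenth notes: quarter tied to eighth (quarter + eighth) = 6; whole tied to half (whole + half) = 24; dotted half note = 12; whole note = 16; half = 8; whole = 16; double-dotted quarter rest = 7; quarter tied to half (quarter + half) = 12; quarter = 4; a full eighth-note triplet (3 notes) (three triplet eighths span one quarter) = 4; dotted eighth = 3; dotted whole note = 24.
Altogether 6 + 24 + 12 + 16 + 8 + 16 + 7 + 12 + 4 + 4 + 3 + 24 = 136.
136 ÷ 8 = 17 beats.

17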